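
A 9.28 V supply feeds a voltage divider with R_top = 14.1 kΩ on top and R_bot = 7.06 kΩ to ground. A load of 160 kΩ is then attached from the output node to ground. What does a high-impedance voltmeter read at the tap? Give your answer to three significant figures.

The load sits in parallel with R_bot: R_bot‖R_L = (7.06 × 160) / (7.06 + 160) = 6.762 kΩ.
V_out = 9.28 × 6.762 / (14.1 + 6.762) = 9.28 × 6.762/20.86 = 3.01 V.

V_out ≈ 3.01 V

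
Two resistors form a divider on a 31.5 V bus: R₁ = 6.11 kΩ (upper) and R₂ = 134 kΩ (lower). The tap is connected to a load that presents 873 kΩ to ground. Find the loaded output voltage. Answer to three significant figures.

The load sits in parallel with R₂: R₂‖R_L = (134 × 873) / (134 + 873) = 116.2 kΩ.
V_out = 31.5 × 116.2 / (6.11 + 116.2) = 31.5 × 116.2/122.3 = 29.9 V.

V_out ≈ 29.9 V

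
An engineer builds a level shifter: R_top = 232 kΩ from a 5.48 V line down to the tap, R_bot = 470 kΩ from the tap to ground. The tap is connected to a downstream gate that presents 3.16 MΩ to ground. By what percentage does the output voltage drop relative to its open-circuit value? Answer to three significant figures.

The divider's output (Thévenin) resistance is R_top‖R_bot = 155.3 kΩ.
Fractional drop under load = R_th/(R_th + R_L) = 155.3 / (155.3 + 3160) = 0.04685.
So the output falls by 4.69 %.

4.69 %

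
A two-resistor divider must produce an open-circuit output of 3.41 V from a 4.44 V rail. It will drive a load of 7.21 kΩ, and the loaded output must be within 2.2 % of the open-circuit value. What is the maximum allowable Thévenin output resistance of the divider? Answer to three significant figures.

R_th ≤ 162 Ω

Loading drop = R_th/(R_th + R_L) ≤ 0.0220, so R_th ≤ R_L · ε/(1−ε) = 7.21 kΩ × 0.0220/0.9780 = 162 Ω.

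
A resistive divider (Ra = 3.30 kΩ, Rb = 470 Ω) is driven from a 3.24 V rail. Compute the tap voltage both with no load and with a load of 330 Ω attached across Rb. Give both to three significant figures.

Open-circuit: V = 3.24 × 470/(3300 + 470) = 0.404 V.
With the load, Rb becomes Rb‖R_L = 193.9 Ω, so V = 3.24 × 193.9/3494 = 0.180 V.

Unloaded: 0.404 V; loaded: 0.180 V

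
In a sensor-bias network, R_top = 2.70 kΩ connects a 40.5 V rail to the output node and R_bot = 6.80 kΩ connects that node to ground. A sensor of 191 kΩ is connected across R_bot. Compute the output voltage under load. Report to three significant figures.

The load sits in parallel with R_bot: R_bot‖R_L = (6.80 × 191) / (6.80 + 191) = 6.566 kΩ.
V_out = 40.5 × 6.566 / (2.70 + 6.566) = 40.5 × 6.566/9.266 = 28.7 V.

V_out ≈ 28.7 V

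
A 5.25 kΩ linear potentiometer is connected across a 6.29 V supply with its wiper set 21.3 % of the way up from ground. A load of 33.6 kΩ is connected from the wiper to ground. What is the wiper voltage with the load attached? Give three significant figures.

V ≈ 1.31 V

The wiper splits the pot into (1−α)R = 4.132 kΩ above and αR = 1.118 kΩ below.
Lower section ‖ load = 1.082 kΩ.
V_wiper = 6.29 × 1.082/(4.132 + 1.082) = 1.31 V.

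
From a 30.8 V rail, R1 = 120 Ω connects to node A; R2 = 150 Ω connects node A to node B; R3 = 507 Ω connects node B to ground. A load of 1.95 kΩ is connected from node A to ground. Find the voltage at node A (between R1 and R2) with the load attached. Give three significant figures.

V ≈ 24.8 V

Below node A the series string R2+R3 = 657.0 Ω sits in parallel with the 1950 Ω load: 491.4 Ω.
V_A = 30.8 × 491.4/(120 + 491.4) = 24.8 V.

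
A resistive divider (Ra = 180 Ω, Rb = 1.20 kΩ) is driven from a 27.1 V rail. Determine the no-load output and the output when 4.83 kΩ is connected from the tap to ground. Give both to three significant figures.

Open-circuit: V = 27.1 × 1200/(180 + 1200) = 23.6 V.
With the load, Rb becomes Rb‖R_L = 961.2 Ω, so V = 27.1 × 961.2/1141 = 22.8 V.

Unloaded: 23.6 V; loaded: 22.8 V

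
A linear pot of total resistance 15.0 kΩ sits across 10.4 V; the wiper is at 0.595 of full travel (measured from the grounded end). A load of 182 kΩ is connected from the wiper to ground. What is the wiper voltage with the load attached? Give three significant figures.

The wiper splits the pot into (1−α)R = 6.075 kΩ above and αR = 8.925 kΩ below.
Lower section ‖ load = 8.508 kΩ.
V_wiper = 10.4 × 8.508/(6.075 + 8.508) = 6.07 V.

V ≈ 6.07 V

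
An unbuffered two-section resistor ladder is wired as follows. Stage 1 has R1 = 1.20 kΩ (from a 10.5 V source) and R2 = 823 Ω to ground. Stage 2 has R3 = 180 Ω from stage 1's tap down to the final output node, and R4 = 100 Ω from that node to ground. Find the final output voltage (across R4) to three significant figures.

Stage 2 presents R3+R4 = 280.0 Ω as a load on stage 1's tap.
Stage 1's lower leg becomes R2‖(R3+R4) = 208.9 Ω, so V_mid = 10.5 × 208.9/1409 = 1.557 V.
Stage 2 is itself unloaded: V_out = V_mid × R4/(R3+R4) = 1.557 × 100/280.0 = 0.556 V.

V_out ≈ 0.556 V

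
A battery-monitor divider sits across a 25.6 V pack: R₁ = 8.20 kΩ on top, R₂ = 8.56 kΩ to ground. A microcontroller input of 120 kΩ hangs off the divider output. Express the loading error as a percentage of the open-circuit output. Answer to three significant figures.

The divider's output (Thévenin) resistance is R₁‖R₂ = 4.188 kΩ.
Fractional drop under load = R_th/(R_th + R_L) = 4.188 / (4.188 + 120) = 0.03372.
So the output falls by 3.37 %.

3.37 %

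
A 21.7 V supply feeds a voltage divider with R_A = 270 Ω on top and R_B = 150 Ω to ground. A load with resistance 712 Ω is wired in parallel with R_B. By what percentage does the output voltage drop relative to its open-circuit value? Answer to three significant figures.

11.9 %

Unloaded V = 21.7 × 150/420.0 = 7.7500 V.
Loaded: R_B‖R_L = 123.9 Ω, giving V = 21.7 × 123.9/393.9 = 6.8256 V.
Drop = (7.7500 − 6.8256) / 7.7500 = 11.9 %.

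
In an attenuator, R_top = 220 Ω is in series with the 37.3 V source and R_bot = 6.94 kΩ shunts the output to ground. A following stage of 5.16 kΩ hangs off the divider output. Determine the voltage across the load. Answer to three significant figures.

The load sits in parallel with R_bot: R_bot‖R_L = (6940 × 5160) / (6940 + 5160) = 2960 Ω.
V_out = 37.3 × 2960 / (220 + 2960) = 37.3 × 2960/3180 = 34.7 V.
(Unloaded it would have been 36.2 V.)

V_out ≈ 34.7 V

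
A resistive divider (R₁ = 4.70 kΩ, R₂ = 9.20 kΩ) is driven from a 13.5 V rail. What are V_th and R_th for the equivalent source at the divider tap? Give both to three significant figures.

V_th is the open-circuit tap voltage: 13.5 × 9.20/(4.70 + 9.20) = 8.94 V.
With the supply zeroed, R₁ and R₂ appear in parallel from the tap: R_th = R₁‖R₂ = (4.70 × 9.20)/13.90 = 3.11 kΩ.

V_th = 8.94 V, R_th = 3.11 kΩ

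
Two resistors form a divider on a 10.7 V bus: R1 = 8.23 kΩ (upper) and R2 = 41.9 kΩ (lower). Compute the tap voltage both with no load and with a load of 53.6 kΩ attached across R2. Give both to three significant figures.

Unloaded: 8.94 V; loaded: 7.93 V

Open-circuit: V = 10.7 × 41.9/(8.23 + 41.9) = 8.94 V.
With the load, R2 becomes R2‖R_L = 23.52 kΩ, so V = 10.7 × 23.52/31.75 = 7.93 V.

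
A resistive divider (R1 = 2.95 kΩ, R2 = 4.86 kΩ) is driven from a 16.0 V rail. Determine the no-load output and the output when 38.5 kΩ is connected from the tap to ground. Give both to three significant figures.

Open-circuit: V = 16.0 × 4.86/(2.95 + 4.86) = 9.96 V.
With the load, R2 becomes R2‖R_L = 4.315 kΩ, so V = 16.0 × 4.315/7.265 = 9.50 V.

Unloaded: 9.96 V; loaded: 9.50 V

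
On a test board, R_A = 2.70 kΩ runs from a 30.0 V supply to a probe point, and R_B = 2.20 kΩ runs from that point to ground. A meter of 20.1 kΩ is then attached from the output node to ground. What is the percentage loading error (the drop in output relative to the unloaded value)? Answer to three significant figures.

The divider's output (Thévenin) resistance is R_A‖R_B = 1.212 kΩ.
Fractional drop under load = R_th/(R_th + R_L) = 1.212 / (1.212 + 20.1) = 0.05688.
So the output falls by 5.69 %.

5.69 %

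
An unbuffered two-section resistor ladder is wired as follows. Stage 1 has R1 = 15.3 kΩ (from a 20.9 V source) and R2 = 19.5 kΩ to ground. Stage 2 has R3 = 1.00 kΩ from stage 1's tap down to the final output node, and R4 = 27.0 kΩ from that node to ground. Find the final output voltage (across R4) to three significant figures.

Stage 2 presents R3+R4 = 28.00 kΩ as a load on stage 1's tap.
Stage 1's lower leg becomes R2‖(R3+R4) = 11.49 kΩ, so V_mid = 20.9 × 11.49/26.79 = 8.966 V.
Stage 2 is itself unloaded: V_out = V_mid × R4/(R3+R4) = 8.966 × 27.0/28.00 = 8.65 V.

V_out ≈ 8.65 V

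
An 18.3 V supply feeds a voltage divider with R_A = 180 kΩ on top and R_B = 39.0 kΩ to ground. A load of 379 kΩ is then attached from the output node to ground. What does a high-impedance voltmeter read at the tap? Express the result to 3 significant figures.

The load sits in parallel with R_B: R_B‖R_L = (39.0 × 379) / (39.0 + 379) = 35.36 kΩ.
V_out = 18.3 × 35.36 / (180 + 35.36) = 18.3 × 35.36/215.4 = 3.00 V.

V_out ≈ 3.00 V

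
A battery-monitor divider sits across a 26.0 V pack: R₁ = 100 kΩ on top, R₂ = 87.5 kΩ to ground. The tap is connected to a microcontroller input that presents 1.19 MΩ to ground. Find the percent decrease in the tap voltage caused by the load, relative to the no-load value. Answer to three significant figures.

The divider's output (Thévenin) resistance is R₁‖R₂ = 46.67 kΩ.
Fractional drop under load = R_th/(R_th + R_L) = 46.67 / (46.67 + 1190) = 0.03774.
So the output falls by 3.77 %.

3.77 %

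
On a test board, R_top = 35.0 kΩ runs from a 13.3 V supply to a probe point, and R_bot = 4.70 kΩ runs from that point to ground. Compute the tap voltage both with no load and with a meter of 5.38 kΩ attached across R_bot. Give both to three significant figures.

Unloaded: 1.57 V; loaded: 0.889 V

Open-circuit: V = 13.3 × 4.70/(35.0 + 4.70) = 1.57 V.
With the load, R_bot becomes R_bot‖R_L = 2.509 kΩ, so V = 13.3 × 2.509/37.51 = 0.889 V.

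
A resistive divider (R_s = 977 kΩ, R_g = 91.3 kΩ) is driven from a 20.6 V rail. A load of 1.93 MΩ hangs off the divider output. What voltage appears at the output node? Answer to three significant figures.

V_out ≈ 1.69 V

The load sits in parallel with R_g: R_g‖R_L = (91.3 × 1930) / (91.3 + 1930) = 87.18 kΩ.
V_out = 20.6 × 87.18 / (977 + 87.18) = 20.6 × 87.18/1064 = 1.69 V.
(Unloaded it would have been 1.76 V.)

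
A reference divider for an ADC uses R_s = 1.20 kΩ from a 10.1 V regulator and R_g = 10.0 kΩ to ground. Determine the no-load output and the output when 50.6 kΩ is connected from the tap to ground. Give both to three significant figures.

Open-circuit: V = 10.1 × 10.0/(1.20 + 10.0) = 9.02 V.
With the load, R_g becomes R_g‖R_L = 8.350 kΩ, so V = 10.1 × 8.350/9.550 = 8.83 V.

Unloaded: 9.02 V; loaded: 8.83 V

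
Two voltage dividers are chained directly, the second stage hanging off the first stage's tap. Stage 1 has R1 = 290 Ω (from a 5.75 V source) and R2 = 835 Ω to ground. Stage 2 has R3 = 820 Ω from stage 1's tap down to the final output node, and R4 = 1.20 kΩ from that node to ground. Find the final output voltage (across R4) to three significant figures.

Stage 2 presents R3+R4 = 2020 Ω as a load on stage 1's tap.
Stage 1's lower leg becomes R2‖(R3+R4) = 590.8 Ω, so V_mid = 5.75 × 590.8/880.8 = 3.857 V.
Stage 2 is itself unloaded: V_out = V_mid × R4/(R3+R4) = 3.857 × 1200/2020 = 2.29 V.

V_out ≈ 2.29 V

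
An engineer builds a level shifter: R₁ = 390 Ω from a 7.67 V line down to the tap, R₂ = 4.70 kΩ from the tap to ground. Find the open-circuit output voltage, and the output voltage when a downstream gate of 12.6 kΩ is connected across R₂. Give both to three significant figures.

Unloaded: 7.08 V; loaded: 6.89 V

Open-circuit: V = 7.67 × 4700/(390 + 4700) = 7.08 V.
With the load, R₂ becomes R₂‖R_L = 3423 Ω, so V = 7.67 × 3423/3813 = 6.89 V.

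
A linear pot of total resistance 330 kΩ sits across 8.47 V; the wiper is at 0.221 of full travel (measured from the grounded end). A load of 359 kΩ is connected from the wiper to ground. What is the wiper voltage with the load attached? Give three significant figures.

V ≈ 1.62 V

The wiper splits the pot into (1−α)R = 257.1 kΩ above and αR = 72.93 kΩ below.
Lower section ‖ load = 60.62 kΩ.
V_wiper = 8.47 × 60.62/(257.1 + 60.62) = 1.62 V.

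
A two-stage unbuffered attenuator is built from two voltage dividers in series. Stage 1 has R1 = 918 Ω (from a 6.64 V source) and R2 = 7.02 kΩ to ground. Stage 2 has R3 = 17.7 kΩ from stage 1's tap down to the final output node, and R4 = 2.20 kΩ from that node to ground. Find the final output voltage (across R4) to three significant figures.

V_out ≈ 0.624 V

Stage 2 presents R3+R4 = 19900 Ω as a load on stage 1's tap.
Stage 1's lower leg becomes R2‖(R3+R4) = 5189 Ω, so V_mid = 6.64 × 5189/6107 = 5.642 V.
Stage 2 is itself unloaded: V_out = V_mid × R4/(R3+R4) = 5.642 × 2200/19900 = 0.624 V.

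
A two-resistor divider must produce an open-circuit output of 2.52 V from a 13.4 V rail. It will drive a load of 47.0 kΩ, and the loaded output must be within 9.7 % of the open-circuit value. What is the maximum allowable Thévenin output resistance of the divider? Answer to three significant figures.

Loading drop = R_th/(R_th + R_L) ≤ 0.0970, so R_th ≤ R_L · ε/(1−ε) = 47.0 kΩ × 0.0970/0.9030 = 5.05 kΩ.
(Any R1, R2 with R2/(R1+R2) = 0.188 and R1‖R2 ≤ 5.05 kΩ will meet the spec.)

R_th ≤ 5.05 kΩ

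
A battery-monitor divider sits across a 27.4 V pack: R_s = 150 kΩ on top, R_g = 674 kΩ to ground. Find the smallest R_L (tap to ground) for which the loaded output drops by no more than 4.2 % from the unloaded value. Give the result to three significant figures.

Output resistance R_th = R_s‖R_g = (150 × 674)/824.0 = 122.7 kΩ.
The fractional drop is R_th/(R_th + R_L); requiring this ≤ 0.0420 gives R_L ≥ R_th(1/0.0420 − 1) = 122.7 × 22.81 = 2.80 MΩ.

R_L(min) ≈ 2.80 MΩ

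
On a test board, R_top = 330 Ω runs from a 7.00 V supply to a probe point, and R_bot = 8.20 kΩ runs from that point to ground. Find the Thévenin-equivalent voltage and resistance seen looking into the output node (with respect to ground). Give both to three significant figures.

V_th = 6.73 V, R_th = 317 Ω

V_th is the open-circuit tap voltage: 7.00 × 8200/(330 + 8200) = 6.73 V.
With the supply zeroed, R_top and R_bot appear in parallel from the tap: R_th = R_top‖R_bot = (330 × 8200)/8530 = 317 Ω.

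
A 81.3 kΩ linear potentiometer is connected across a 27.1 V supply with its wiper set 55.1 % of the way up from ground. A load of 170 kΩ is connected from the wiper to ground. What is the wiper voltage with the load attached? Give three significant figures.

The wiper splits the pot into (1−α)R = 36.50 kΩ above and αR = 44.80 kΩ below.
Lower section ‖ load = 35.45 kΩ.
V_wiper = 27.1 × 35.45/(36.50 + 35.45) = 13.4 V.

V ≈ 13.4 V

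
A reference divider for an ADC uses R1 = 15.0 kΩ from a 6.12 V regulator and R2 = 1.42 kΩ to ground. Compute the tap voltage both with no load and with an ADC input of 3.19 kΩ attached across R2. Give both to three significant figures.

Unloaded: 0.529 V; loaded: 0.376 V

Open-circuit: V = 6.12 × 1.42/(15.0 + 1.42) = 0.529 V.
With the load, R2 becomes R2‖R_L = 0.9826 kΩ, so V = 6.12 × 0.9826/15.98 = 0.376 V.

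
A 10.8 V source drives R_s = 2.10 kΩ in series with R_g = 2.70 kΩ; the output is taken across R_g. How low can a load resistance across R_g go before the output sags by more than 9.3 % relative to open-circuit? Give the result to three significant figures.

R_L(min) ≈ 11.5 kΩ

Output resistance R_th = R_s‖R_g = (2.10 × 2.70)/4.800 = 1.181 kΩ.
The fractional drop is R_th/(R_th + R_L); requiring this ≤ 0.0930 gives R_L ≥ R_th(1/0.0930 − 1) = 1.181 × 9.753 = 11.5 kΩ.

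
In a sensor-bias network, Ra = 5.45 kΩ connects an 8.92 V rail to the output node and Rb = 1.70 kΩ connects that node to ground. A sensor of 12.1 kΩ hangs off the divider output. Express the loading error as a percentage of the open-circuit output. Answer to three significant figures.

9.67 %

Unloaded V = 8.92 × 1.70/7.150 = 2.1208 V.
Loaded: Rb‖R_L = 1.491 kΩ, giving V = 8.92 × 1.491/6.941 = 1.9157 V.
Drop = (2.1208 − 1.9157) / 2.1208 = 9.67 %.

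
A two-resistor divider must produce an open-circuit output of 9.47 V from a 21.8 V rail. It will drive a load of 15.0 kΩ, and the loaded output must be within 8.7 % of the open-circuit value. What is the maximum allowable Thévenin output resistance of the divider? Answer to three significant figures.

R_th ≤ 1.43 kΩ

Loading drop = R_th/(R_th + R_L) ≤ 0.0870, so R_th ≤ R_L · ε/(1−ε) = 15.0 kΩ × 0.0870/0.9130 = 1.43 kΩ.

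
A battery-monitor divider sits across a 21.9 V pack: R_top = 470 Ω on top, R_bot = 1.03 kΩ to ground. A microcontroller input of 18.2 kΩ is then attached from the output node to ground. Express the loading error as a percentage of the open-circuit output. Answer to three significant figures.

The divider's output (Thévenin) resistance is R_top‖R_bot = 322.7 Ω.
Fractional drop under load = R_th/(R_th + R_L) = 322.7 / (322.7 + 18200) = 0.01742.
So the output falls by 1.74 %.

1.74 %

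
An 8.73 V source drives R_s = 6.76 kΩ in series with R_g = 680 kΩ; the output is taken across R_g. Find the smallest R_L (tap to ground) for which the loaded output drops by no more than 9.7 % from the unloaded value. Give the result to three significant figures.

Output resistance R_th = R_s‖R_g = (6.76 × 680)/686.8 = 6.693 kΩ.
The fractional drop is R_th/(R_th + R_L); requiring this ≤ 0.0970 gives R_L ≥ R_th(1/0.0970 − 1) = 6.693 × 9.309 = 62.3 kΩ.

R_L(min) ≈ 62.3 kΩ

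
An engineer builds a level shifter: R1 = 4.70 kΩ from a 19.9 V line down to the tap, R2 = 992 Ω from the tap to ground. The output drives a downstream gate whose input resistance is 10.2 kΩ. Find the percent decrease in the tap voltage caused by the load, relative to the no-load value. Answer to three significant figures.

7.43 %

The divider's output (Thévenin) resistance is R1‖R2 = 819.1 Ω.
Fractional drop under load = R_th/(R_th + R_L) = 819.1 / (819.1 + 10200) = 0.07434.
So the output falls by 7.43 %.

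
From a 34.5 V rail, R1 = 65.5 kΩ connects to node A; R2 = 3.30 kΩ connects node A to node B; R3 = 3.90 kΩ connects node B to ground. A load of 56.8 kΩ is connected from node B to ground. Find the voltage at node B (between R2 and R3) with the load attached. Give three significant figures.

At node B, R3 is in parallel with the load: R3‖R_L = 3.649 kΩ.
Below node A the resistance is R2 + (R3‖R_L) = 6.949 kΩ, so V_A = 34.5 × 6.949/72.45 = 3.309 V.
Then V_B = V_A × (R3‖R_L)/(R2 + R3‖R_L) = 3.309 × 3.649/6.949 = 1.74 V.

V ≈ 1.74 V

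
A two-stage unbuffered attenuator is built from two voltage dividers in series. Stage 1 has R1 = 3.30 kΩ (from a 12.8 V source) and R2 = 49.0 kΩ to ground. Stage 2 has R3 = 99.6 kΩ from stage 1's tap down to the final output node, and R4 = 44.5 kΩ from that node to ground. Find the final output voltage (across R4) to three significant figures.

V_out ≈ 3.63 V

Stage 2 presents R3+R4 = 144.1 kΩ as a load on stage 1's tap.
Stage 1's lower leg becomes R2‖(R3+R4) = 36.57 kΩ, so V_mid = 12.8 × 36.57/39.87 = 11.74 V.
Stage 2 is itself unloaded: V_out = V_mid × R4/(R3+R4) = 11.74 × 44.5/144.1 = 3.63 V.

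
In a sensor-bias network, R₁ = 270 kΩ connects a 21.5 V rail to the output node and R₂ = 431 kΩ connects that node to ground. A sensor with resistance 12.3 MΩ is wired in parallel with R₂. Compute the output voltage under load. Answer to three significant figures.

V_out ≈ 13.0 V

The load sits in parallel with R₂: R₂‖R_L = (431 × 12300) / (431 + 12300) = 416.4 kΩ.
V_out = 21.5 × 416.4 / (270 + 416.4) = 21.5 × 416.4/686.4 = 13.0 V.
(Unloaded it would have been 13.2 V.)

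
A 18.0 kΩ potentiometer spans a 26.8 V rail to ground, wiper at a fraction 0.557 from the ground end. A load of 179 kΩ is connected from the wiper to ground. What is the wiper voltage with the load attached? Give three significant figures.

The wiper splits the pot into (1−α)R = 7.974 kΩ above and αR = 10.03 kΩ below.
Lower section ‖ load = 9.494 kΩ.
V_wiper = 26.8 × 9.494/(7.974 + 9.494) = 14.6 V.

V ≈ 14.6 V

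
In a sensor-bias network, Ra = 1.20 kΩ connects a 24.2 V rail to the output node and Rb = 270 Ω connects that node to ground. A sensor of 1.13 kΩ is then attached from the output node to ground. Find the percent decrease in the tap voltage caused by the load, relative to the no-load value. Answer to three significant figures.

16.3 %

The divider's output (Thévenin) resistance is Ra‖Rb = 220.4 Ω.
Fractional drop under load = R_th/(R_th + R_L) = 220.4 / (220.4 + 1130) = 0.1632.
So the output falls by 16.3 %.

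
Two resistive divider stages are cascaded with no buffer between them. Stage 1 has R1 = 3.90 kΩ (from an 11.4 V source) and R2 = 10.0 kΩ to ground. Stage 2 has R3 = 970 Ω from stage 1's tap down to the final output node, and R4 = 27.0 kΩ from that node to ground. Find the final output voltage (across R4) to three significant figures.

V_out ≈ 7.20 V

Stage 2 presents R3+R4 = 27970 Ω as a load on stage 1's tap.
Stage 1's lower leg becomes R2‖(R3+R4) = 7366 Ω, so V_mid = 11.4 × 7366/11270 = 7.454 V.
Stage 2 is itself unloaded: V_out = V_mid × R4/(R3+R4) = 7.454 × 27000/27970 = 7.20 V.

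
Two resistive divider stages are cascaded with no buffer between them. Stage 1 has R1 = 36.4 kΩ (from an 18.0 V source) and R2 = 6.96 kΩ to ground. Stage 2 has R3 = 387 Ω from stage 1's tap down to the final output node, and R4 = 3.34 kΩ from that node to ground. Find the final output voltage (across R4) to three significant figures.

V_out ≈ 1.01 V

Stage 2 presents R3+R4 = 3727 Ω as a load on stage 1's tap.
Stage 1's lower leg becomes R2‖(R3+R4) = 2427 Ω, so V_mid = 18.0 × 2427/38830 = 1.125 V.
Stage 2 is itself unloaded: V_out = V_mid × R4/(R3+R4) = 1.125 × 3340/3727 = 1.01 V.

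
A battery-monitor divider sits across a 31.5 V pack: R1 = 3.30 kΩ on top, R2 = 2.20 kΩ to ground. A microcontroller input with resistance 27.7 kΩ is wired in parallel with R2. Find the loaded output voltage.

The load sits in parallel with R2: R2‖R_L = (2.20 × 27.7) / (2.20 + 27.7) = 2.038 kΩ.
V_out = 31.5 × 2.038 / (3.30 + 2.038) = 31.5 × 2.038/5.338 = 12.0 V.
(Unloaded it would have been 12.6 V.)

V_out ≈ 12.0 V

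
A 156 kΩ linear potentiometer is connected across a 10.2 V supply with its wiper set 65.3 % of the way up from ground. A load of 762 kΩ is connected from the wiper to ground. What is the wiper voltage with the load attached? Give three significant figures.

The wiper splits the pot into (1−α)R = 54.13 kΩ above and αR = 101.9 kΩ below.
Lower section ‖ load = 89.86 kΩ.
V_wiper = 10.2 × 89.86/(54.13 + 89.86) = 6.37 V.

V ≈ 6.37 V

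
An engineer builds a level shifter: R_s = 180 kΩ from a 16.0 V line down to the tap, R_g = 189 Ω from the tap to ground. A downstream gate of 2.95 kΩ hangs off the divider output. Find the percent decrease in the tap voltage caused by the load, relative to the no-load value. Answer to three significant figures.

The divider's output (Thévenin) resistance is R_s‖R_g = 188.8 Ω.
Fractional drop under load = R_th/(R_th + R_L) = 188.8 / (188.8 + 2950) = 0.06015.
So the output falls by 6.02 %.

6.02 %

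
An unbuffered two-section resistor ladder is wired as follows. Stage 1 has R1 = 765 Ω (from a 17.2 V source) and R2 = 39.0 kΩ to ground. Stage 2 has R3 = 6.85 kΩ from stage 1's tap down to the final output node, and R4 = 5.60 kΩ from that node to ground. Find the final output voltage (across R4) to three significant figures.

V_out ≈ 7.16 V

Stage 2 presents R3+R4 = 12450 Ω as a load on stage 1's tap.
Stage 1's lower leg becomes R2‖(R3+R4) = 9437 Ω, so V_mid = 17.2 × 9437/10200 = 15.91 V.
Stage 2 is itself unloaded: V_out = V_mid × R4/(R3+R4) = 15.91 × 5600/12450 = 7.16 V.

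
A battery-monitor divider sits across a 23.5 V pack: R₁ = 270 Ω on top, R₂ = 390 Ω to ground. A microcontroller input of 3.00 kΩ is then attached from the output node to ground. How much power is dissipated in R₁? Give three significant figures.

P ≈ 394 mW

Total resistance from the source is R₁ + (R₂‖R_L) = 615.1 Ω, so I = 23.5/615.1 Ω = 38.20 mA.
P = I²·R₁ = (38.20 mA)² × 270 Ω = 394 mW.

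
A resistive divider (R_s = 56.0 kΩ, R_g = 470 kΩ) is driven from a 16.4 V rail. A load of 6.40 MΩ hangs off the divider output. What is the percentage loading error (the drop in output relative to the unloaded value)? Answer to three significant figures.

0.776 %

The divider's output (Thévenin) resistance is R_s‖R_g = 50.04 kΩ.
Fractional drop under load = R_th/(R_th + R_L) = 50.04 / (50.04 + 6400) = 0.007758.
So the output falls by 0.776 %.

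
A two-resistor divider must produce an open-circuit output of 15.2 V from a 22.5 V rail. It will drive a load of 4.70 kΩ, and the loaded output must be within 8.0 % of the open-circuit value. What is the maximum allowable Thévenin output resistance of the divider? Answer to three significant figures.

R_th ≤ 409 Ω

Loading drop = R_th/(R_th + R_L) ≤ 0.0800, so R_th ≤ R_L · ε/(1−ε) = 4.70 kΩ × 0.0800/0.9200 = 409 Ω.
(Any R1, R2 with R2/(R1+R2) = 0.676 and R1‖R2 ≤ 409 Ω will meet the spec.)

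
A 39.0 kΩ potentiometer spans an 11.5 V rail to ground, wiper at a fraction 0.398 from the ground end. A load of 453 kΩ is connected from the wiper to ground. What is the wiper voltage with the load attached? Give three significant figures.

V ≈ 4.48 V

The wiper splits the pot into (1−α)R = 23.48 kΩ above and αR = 15.52 kΩ below.
Lower section ‖ load = 15.01 kΩ.
V_wiper = 11.5 × 15.01/(23.48 + 15.01) = 4.48 V.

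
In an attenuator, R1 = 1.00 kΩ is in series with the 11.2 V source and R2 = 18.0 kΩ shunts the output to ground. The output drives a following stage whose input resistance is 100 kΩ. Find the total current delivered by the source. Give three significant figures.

R2‖R_L = 15.25 kΩ, so the source sees R1 + R2‖R_L = 16.25 kΩ.
I = 11.2 V / 16.25 kΩ = 0.689 mA.

I ≈ 0.689 mA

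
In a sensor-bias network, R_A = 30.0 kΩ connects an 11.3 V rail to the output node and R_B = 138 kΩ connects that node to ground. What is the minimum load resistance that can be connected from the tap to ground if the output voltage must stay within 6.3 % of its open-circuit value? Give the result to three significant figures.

R_L(min) ≈ 367 kΩ

Output resistance R_th = R_A‖R_B = (30.0 × 138)/168.0 = 24.64 kΩ.
The fractional drop is R_th/(R_th + R_L); requiring this ≤ 0.0630 gives R_L ≥ R_th(1/0.0630 − 1) = 24.64 × 14.87 = 367 kΩ.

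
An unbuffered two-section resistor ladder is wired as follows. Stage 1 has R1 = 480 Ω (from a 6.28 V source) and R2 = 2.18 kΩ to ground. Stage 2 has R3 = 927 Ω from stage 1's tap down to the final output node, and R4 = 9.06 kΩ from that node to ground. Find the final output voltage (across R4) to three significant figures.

V_out ≈ 4.49 V

Stage 2 presents R3+R4 = 9987 Ω as a load on stage 1's tap.
Stage 1's lower leg becomes R2‖(R3+R4) = 1789 Ω, so V_mid = 6.28 × 1789/2269 = 4.952 V.
Stage 2 is itself unloaded: V_out = V_mid × R4/(R3+R4) = 4.952 × 9060/9987 = 4.49 V.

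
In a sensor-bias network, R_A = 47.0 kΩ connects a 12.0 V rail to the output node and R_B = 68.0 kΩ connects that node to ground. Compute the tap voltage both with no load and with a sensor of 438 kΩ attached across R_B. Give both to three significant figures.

Unloaded: 7.10 V; loaded: 6.67 V

Open-circuit: V = 12.0 × 68.0/(47.0 + 68.0) = 7.10 V.
With the load, R_B becomes R_B‖R_L = 58.86 kΩ, so V = 12.0 × 58.86/105.9 = 6.67 V.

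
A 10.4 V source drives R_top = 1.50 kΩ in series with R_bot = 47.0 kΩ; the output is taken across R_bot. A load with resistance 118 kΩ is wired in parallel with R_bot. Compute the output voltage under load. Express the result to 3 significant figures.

V_out ≈ 9.96 V

The load sits in parallel with R_bot: R_bot‖R_L = (47.0 × 118) / (47.0 + 118) = 33.61 kΩ.
V_out = 10.4 × 33.61 / (1.50 + 33.61) = 10.4 × 33.61/35.11 = 9.96 V.
(Unloaded it would have been 10.1 V.)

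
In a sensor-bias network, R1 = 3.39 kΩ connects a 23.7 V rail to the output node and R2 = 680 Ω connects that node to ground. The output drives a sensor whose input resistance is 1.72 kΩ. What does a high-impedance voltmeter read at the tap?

The load sits in parallel with R2: R2‖R_L = (680 × 1720) / (680 + 1720) = 487.3 Ω.
V_out = 23.7 × 487.3 / (3390 + 487.3) = 23.7 × 487.3/3877 = 2.98 V.

V_out ≈ 2.98 V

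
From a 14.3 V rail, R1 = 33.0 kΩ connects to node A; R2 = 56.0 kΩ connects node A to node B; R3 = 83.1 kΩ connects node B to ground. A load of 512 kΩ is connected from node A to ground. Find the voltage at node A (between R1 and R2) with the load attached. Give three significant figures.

Below node A the series string R2+R3 = 139.1 kΩ sits in parallel with the 512 kΩ load: 109.4 kΩ.
V_A = 14.3 × 109.4/(33.0 + 109.4) = 11.0 V.

V ≈ 11.0 V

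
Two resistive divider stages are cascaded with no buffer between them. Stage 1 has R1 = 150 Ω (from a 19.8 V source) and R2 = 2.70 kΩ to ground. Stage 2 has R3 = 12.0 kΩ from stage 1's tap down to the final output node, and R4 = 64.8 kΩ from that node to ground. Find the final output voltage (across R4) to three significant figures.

V_out ≈ 15.8 V

Stage 2 presents R3+R4 = 76800 Ω as a load on stage 1's tap.
Stage 1's lower leg becomes R2‖(R3+R4) = 2608 Ω, so V_mid = 19.8 × 2608/2758 = 18.72 V.
Stage 2 is itself unloaded: V_out = V_mid × R4/(R3+R4) = 18.72 × 64800/76800 = 15.8 V.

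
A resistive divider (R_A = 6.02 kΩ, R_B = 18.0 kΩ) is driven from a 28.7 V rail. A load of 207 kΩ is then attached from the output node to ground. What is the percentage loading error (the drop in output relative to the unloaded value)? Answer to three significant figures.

2.13 %

The divider's output (Thévenin) resistance is R_A‖R_B = 4.511 kΩ.
Fractional drop under load = R_th/(R_th + R_L) = 4.511 / (4.511 + 207) = 0.02133.
So the output falls by 2.13 %.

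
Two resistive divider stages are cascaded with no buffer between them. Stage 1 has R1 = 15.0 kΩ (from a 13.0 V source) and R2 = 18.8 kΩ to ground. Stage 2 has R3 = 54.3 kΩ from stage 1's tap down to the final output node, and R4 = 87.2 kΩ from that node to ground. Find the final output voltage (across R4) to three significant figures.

V_out ≈ 4.21 V

Stage 2 presents R3+R4 = 141.5 kΩ as a load on stage 1's tap.
Stage 1's lower leg becomes R2‖(R3+R4) = 16.60 kΩ, so V_mid = 13.0 × 16.60/31.60 = 6.828 V.
Stage 2 is itself unloaded: V_out = V_mid × R4/(R3+R4) = 6.828 × 87.2/141.5 = 4.21 V.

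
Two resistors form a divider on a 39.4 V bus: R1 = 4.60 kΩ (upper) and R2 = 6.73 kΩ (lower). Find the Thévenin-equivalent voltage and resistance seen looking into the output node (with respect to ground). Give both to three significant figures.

V_th is the open-circuit tap voltage: 39.4 × 6.73/(4.60 + 6.73) = 23.4 V.
With the supply zeroed, R1 and R2 appear in parallel from the tap: R_th = R1‖R2 = (4.60 × 6.73)/11.33 = 2.73 kΩ.

V_th = 23.4 V, R_th = 2.73 kΩ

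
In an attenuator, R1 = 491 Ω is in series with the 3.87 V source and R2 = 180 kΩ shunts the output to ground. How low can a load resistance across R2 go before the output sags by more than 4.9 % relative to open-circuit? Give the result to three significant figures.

R_L(min) ≈ 9.50 kΩ

Output resistance R_th = R1‖R2 = (491 × 180000)/180500 = 489.7 Ω.
The fractional drop is R_th/(R_th + R_L); requiring this ≤ 0.0490 gives R_L ≥ R_th(1/0.0490 − 1) = 489.7 × 19.41 = 9.50 kΩ.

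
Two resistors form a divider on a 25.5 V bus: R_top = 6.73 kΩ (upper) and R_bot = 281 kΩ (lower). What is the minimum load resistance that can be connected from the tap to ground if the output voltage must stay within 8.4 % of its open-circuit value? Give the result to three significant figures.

R_L(min) ≈ 71.7 kΩ

Output resistance R_th = R_top‖R_bot = (6.73 × 281)/287.7 = 6.573 kΩ.
The fractional drop is R_th/(R_th + R_L); requiring this ≤ 0.0840 gives R_L ≥ R_th(1/0.0840 − 1) = 6.573 × 10.90 = 71.7 kΩ.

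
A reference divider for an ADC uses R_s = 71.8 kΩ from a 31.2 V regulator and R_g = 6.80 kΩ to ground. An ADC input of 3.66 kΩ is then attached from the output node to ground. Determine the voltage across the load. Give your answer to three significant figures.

The load sits in parallel with R_g: R_g‖R_L = (6.80 × 3.66) / (6.80 + 3.66) = 2.379 kΩ.
V_out = 31.2 × 2.379 / (71.8 + 2.379) = 31.2 × 2.379/74.18 = 1.00 V.
(Unloaded it would have been 2.70 V.)

V_out ≈ 1.00 V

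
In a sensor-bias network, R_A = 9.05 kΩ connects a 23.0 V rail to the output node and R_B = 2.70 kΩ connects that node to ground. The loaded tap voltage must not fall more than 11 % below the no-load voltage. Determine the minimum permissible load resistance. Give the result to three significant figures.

R_L(min) ≈ 16.8 kΩ

Output resistance R_th = R_A‖R_B = (9.05 × 2.70)/11.75 = 2.080 kΩ.
The fractional drop is R_th/(R_th + R_L); requiring this ≤ 0.110 gives R_L ≥ R_th(1/0.110 − 1) = 2.080 × 8.091 = 16.8 kΩ.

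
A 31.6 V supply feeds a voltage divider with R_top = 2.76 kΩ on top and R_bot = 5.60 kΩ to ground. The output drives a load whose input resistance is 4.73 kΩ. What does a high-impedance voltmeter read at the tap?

The load sits in parallel with R_bot: R_bot‖R_L = (5.60 × 4.73) / (5.60 + 4.73) = 2.564 kΩ.
V_out = 31.6 × 2.564 / (2.76 + 2.564) = 31.6 × 2.564/5.324 = 15.2 V.

V_out ≈ 15.2 V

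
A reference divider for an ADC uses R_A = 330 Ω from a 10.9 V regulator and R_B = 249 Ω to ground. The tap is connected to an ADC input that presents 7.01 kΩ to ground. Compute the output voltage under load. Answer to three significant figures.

V_out ≈ 4.59 V

The load sits in parallel with R_B: R_B‖R_L = (249 × 7010) / (249 + 7010) = 240.5 Ω.
V_out = 10.9 × 240.5 / (330 + 240.5) = 10.9 × 240.5/570.5 = 4.59 V.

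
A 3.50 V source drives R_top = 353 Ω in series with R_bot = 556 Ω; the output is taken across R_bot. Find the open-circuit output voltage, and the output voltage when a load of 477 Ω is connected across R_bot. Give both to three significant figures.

Unloaded: 2.14 V; loaded: 1.47 V

Open-circuit: V = 3.50 × 556/(353 + 556) = 2.14 V.
With the load, R_bot becomes R_bot‖R_L = 256.7 Ω, so V = 3.50 × 256.7/609.7 = 1.47 V.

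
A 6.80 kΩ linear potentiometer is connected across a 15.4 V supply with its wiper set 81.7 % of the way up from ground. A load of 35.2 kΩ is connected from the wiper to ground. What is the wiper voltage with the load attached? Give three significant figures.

V ≈ 12.2 V

The wiper splits the pot into (1−α)R = 1.244 kΩ above and αR = 5.556 kΩ below.
Lower section ‖ load = 4.798 kΩ.
V_wiper = 15.4 × 4.798/(1.244 + 4.798) = 12.2 V.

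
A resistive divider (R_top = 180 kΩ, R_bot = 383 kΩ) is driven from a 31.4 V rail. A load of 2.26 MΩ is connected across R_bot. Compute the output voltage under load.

The load sits in parallel with R_bot: R_bot‖R_L = (383 × 2260) / (383 + 2260) = 327.5 kΩ.
V_out = 31.4 × 327.5 / (180 + 327.5) = 31.4 × 327.5/507.5 = 20.3 V.
(Unloaded it would have been 21.4 V.)

V_out ≈ 20.3 V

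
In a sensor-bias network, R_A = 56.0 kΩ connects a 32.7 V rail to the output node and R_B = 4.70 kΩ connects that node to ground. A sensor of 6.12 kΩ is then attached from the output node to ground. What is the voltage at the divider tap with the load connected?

V_out ≈ 1.48 V

The load sits in parallel with R_B: R_B‖R_L = (4.70 × 6.12) / (4.70 + 6.12) = 2.658 kΩ.
V_out = 32.7 × 2.658 / (56.0 + 2.658) = 32.7 × 2.658/58.66 = 1.48 V.
(Unloaded it would have been 2.53 V.)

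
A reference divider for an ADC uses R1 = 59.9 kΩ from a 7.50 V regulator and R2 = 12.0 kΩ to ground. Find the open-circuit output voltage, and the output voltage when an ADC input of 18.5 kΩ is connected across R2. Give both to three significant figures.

Open-circuit: V = 7.50 × 12.0/(59.9 + 12.0) = 1.25 V.
With the load, R2 becomes R2‖R_L = 7.279 kΩ, so V = 7.50 × 7.279/67.18 = 0.813 V.

Unloaded: 1.25 V; loaded: 0.813 V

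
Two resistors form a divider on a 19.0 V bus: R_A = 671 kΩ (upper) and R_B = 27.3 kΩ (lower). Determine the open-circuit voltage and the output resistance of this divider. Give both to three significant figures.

V_th is the open-circuit tap voltage: 19.0 × 27.3/(671 + 27.3) = 0.743 V.
With the supply zeroed, R_A and R_B appear in parallel from the tap: R_th = R_A‖R_B = (671 × 27.3)/698.3 = 26.2 kΩ.

V_th = 0.743 V, R_th = 26.2 kΩ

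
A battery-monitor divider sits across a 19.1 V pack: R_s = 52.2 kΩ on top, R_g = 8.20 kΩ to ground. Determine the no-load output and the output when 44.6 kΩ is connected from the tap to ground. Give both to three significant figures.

Open-circuit: V = 19.1 × 8.20/(52.2 + 8.20) = 2.59 V.
With the load, R_g becomes R_g‖R_L = 6.927 kΩ, so V = 19.1 × 6.927/59.13 = 2.24 V.

Unloaded: 2.59 V; loaded: 2.24 V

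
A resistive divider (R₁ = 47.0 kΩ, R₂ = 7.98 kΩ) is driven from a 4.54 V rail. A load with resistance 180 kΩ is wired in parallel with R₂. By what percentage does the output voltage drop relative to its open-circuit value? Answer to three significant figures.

3.65 %

The divider's output (Thévenin) resistance is R₁‖R₂ = 6.822 kΩ.
Fractional drop under load = R_th/(R_th + R_L) = 6.822 / (6.822 + 180) = 0.03651.
So the output falls by 3.65 %.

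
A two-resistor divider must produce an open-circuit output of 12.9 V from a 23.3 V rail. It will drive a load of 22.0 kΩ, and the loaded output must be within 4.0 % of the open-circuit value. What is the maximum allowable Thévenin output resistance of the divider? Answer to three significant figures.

R_th ≤ 917 Ω

Loading drop = R_th/(R_th + R_L) ≤ 0.0400, so R_th ≤ R_L · ε/(1−ε) = 22.0 kΩ × 0.0400/0.9600 = 917 Ω.
(Any R1, R2 with R2/(R1+R2) = 0.554 and R1‖R2 ≤ 917 Ω will meet the spec.)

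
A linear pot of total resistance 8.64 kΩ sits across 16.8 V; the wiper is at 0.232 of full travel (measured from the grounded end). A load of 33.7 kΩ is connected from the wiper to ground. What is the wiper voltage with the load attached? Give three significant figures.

The wiper splits the pot into (1−α)R = 6.636 kΩ above and αR = 2.004 kΩ below.
Lower section ‖ load = 1.892 kΩ.
V_wiper = 16.8 × 1.892/(6.636 + 1.892) = 3.73 V.

V ≈ 3.73 V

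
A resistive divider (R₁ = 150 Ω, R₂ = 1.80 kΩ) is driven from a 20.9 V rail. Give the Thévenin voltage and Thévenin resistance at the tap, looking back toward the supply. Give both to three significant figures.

V_th = 19.3 V, R_th = 138 Ω

V_th is the open-circuit tap voltage: 20.9 × 1800/(150 + 1800) = 19.3 V.
With the supply zeroed, R₁ and R₂ appear in parallel from the tap: R_th = R₁‖R₂ = (150 × 1800)/1950 = 138 Ω.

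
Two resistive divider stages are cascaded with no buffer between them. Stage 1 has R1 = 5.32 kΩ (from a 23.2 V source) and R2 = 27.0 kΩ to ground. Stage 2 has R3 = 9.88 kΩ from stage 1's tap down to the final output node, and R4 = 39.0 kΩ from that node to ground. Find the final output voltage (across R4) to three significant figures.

V_out ≈ 14.2 V

Stage 2 presents R3+R4 = 48.88 kΩ as a load on stage 1's tap.
Stage 1's lower leg becomes R2‖(R3+R4) = 17.39 kΩ, so V_mid = 23.2 × 17.39/22.71 = 17.77 V.
Stage 2 is itself unloaded: V_out = V_mid × R4/(R3+R4) = 17.77 × 39.0/48.88 = 14.2 V.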